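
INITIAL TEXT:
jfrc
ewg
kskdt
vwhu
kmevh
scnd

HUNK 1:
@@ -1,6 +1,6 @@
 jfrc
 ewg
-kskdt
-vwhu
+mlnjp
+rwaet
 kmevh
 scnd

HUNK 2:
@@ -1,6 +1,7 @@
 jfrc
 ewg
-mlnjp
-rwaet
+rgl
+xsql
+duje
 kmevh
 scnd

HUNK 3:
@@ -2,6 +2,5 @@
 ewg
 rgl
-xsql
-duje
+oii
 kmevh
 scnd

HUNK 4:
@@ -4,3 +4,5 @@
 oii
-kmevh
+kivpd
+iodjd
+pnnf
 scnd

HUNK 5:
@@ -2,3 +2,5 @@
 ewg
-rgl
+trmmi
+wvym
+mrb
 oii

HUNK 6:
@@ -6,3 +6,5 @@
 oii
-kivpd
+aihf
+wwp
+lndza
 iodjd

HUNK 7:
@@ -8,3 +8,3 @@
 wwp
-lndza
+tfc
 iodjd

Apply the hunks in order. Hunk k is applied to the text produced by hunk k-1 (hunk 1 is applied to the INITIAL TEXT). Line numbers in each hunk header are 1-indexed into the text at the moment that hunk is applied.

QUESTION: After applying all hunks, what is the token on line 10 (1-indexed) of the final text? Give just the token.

Hunk 1: at line 1 remove [kskdt,vwhu] add [mlnjp,rwaet] -> 6 lines: jfrc ewg mlnjp rwaet kmevh scnd
Hunk 2: at line 1 remove [mlnjp,rwaet] add [rgl,xsql,duje] -> 7 lines: jfrc ewg rgl xsql duje kmevh scnd
Hunk 3: at line 2 remove [xsql,duje] add [oii] -> 6 lines: jfrc ewg rgl oii kmevh scnd
Hunk 4: at line 4 remove [kmevh] add [kivpd,iodjd,pnnf] -> 8 lines: jfrc ewg rgl oii kivpd iodjd pnnf scnd
Hunk 5: at line 2 remove [rgl] add [trmmi,wvym,mrb] -> 10 lines: jfrc ewg trmmi wvym mrb oii kivpd iodjd pnnf scnd
Hunk 6: at line 6 remove [kivpd] add [aihf,wwp,lndza] -> 12 lines: jfrc ewg trmmi wvym mrb oii aihf wwp lndza iodjd pnnf scnd
Hunk 7: at line 8 remove [lndza] add [tfc] -> 12 lines: jfrc ewg trmmi wvym mrb oii aihf wwp tfc iodjd pnnf scnd
Final line 10: iodjd

Answer: iodjd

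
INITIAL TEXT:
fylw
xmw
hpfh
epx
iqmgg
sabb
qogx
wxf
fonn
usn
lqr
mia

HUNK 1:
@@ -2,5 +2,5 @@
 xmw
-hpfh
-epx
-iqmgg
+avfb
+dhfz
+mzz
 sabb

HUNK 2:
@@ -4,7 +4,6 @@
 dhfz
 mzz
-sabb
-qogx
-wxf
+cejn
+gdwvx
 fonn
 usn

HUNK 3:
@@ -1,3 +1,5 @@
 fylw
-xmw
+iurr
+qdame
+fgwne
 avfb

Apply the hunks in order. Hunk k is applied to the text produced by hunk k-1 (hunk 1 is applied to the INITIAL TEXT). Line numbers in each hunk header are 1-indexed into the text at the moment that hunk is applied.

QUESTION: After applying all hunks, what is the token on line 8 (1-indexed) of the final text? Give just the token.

Answer: cejn

Derivation:
Hunk 1: at line 2 remove [hpfh,epx,iqmgg] add [avfb,dhfz,mzz] -> 12 lines: fylw xmw avfb dhfz mzz sabb qogx wxf fonn usn lqr mia
Hunk 2: at line 4 remove [sabb,qogx,wxf] add [cejn,gdwvx] -> 11 lines: fylw xmw avfb dhfz mzz cejn gdwvx fonn usn lqr mia
Hunk 3: at line 1 remove [xmw] add [iurr,qdame,fgwne] -> 13 lines: fylw iurr qdame fgwne avfb dhfz mzz cejn gdwvx fonn usn lqr mia
Final line 8: cejn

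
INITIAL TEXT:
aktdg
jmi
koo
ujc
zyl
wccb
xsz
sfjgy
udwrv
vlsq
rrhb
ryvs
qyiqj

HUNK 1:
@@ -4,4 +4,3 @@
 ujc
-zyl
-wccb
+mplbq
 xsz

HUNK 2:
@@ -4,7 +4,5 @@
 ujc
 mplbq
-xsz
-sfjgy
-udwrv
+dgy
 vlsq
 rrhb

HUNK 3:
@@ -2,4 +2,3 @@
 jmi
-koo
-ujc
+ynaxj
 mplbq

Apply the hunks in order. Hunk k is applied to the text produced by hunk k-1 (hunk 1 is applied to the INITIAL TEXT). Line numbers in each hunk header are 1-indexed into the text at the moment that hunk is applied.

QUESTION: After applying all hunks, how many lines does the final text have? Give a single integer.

Hunk 1: at line 4 remove [zyl,wccb] add [mplbq] -> 12 lines: aktdg jmi koo ujc mplbq xsz sfjgy udwrv vlsq rrhb ryvs qyiqj
Hunk 2: at line 4 remove [xsz,sfjgy,udwrv] add [dgy] -> 10 lines: aktdg jmi koo ujc mplbq dgy vlsq rrhb ryvs qyiqj
Hunk 3: at line 2 remove [koo,ujc] add [ynaxj] -> 9 lines: aktdg jmi ynaxj mplbq dgy vlsq rrhb ryvs qyiqj
Final line count: 9

Answer: 9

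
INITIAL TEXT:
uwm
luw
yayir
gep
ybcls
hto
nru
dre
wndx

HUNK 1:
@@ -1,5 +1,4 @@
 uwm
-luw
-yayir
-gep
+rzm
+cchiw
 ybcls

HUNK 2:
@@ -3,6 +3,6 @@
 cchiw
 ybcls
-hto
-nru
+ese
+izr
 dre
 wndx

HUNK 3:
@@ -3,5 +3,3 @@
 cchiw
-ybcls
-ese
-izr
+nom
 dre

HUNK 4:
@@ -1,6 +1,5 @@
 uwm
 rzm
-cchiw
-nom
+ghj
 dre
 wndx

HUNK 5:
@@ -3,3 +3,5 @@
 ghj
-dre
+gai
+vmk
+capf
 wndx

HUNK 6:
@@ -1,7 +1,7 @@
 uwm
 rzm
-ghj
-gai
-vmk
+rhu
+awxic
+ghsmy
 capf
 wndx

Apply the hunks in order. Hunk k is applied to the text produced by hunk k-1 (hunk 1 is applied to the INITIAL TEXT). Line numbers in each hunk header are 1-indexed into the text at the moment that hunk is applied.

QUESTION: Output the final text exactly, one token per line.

Hunk 1: at line 1 remove [luw,yayir,gep] add [rzm,cchiw] -> 8 lines: uwm rzm cchiw ybcls hto nru dre wndx
Hunk 2: at line 3 remove [hto,nru] add [ese,izr] -> 8 lines: uwm rzm cchiw ybcls ese izr dre wndx
Hunk 3: at line 3 remove [ybcls,ese,izr] add [nom] -> 6 lines: uwm rzm cchiw nom dre wndx
Hunk 4: at line 1 remove [cchiw,nom] add [ghj] -> 5 lines: uwm rzm ghj dre wndx
Hunk 5: at line 3 remove [dre] add [gai,vmk,capf] -> 7 lines: uwm rzm ghj gai vmk capf wndx
Hunk 6: at line 1 remove [ghj,gai,vmk] add [rhu,awxic,ghsmy] -> 7 lines: uwm rzm rhu awxic ghsmy capf wndx

Answer: uwm
rzm
rhu
awxic
ghsmy
capf
wndx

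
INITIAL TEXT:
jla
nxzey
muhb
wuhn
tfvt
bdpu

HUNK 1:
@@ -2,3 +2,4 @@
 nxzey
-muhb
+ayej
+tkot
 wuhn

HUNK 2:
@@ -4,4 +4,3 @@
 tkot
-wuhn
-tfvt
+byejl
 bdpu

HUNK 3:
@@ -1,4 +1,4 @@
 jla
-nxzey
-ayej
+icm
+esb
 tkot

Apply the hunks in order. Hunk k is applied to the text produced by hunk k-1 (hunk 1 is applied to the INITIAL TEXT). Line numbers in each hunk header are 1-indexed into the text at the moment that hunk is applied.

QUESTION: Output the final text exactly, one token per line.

Hunk 1: at line 2 remove [muhb] add [ayej,tkot] -> 7 lines: jla nxzey ayej tkot wuhn tfvt bdpu
Hunk 2: at line 4 remove [wuhn,tfvt] add [byejl] -> 6 lines: jla nxzey ayej tkot byejl bdpu
Hunk 3: at line 1 remove [nxzey,ayej] add [icm,esb] -> 6 lines: jla icm esb tkot byejl bdpu

Answer: jla
icm
esb
tkot
byejl
bdpu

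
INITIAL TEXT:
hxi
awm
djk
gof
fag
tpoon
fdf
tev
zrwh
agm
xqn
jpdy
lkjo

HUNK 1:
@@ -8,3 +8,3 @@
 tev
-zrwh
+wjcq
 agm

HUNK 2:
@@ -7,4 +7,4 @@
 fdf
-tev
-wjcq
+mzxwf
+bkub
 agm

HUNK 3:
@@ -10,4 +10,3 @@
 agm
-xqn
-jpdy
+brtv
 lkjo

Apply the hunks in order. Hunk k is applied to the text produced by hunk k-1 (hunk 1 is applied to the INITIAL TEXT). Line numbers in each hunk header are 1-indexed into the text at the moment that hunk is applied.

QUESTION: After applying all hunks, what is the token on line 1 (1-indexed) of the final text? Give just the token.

Answer: hxi

Derivation:
Hunk 1: at line 8 remove [zrwh] add [wjcq] -> 13 lines: hxi awm djk gof fag tpoon fdf tev wjcq agm xqn jpdy lkjo
Hunk 2: at line 7 remove [tev,wjcq] add [mzxwf,bkub] -> 13 lines: hxi awm djk gof fag tpoon fdf mzxwf bkub agm xqn jpdy lkjo
Hunk 3: at line 10 remove [xqn,jpdy] add [brtv] -> 12 lines: hxi awm djk gof fag tpoon fdf mzxwf bkub agm brtv lkjo
Final line 1: hxi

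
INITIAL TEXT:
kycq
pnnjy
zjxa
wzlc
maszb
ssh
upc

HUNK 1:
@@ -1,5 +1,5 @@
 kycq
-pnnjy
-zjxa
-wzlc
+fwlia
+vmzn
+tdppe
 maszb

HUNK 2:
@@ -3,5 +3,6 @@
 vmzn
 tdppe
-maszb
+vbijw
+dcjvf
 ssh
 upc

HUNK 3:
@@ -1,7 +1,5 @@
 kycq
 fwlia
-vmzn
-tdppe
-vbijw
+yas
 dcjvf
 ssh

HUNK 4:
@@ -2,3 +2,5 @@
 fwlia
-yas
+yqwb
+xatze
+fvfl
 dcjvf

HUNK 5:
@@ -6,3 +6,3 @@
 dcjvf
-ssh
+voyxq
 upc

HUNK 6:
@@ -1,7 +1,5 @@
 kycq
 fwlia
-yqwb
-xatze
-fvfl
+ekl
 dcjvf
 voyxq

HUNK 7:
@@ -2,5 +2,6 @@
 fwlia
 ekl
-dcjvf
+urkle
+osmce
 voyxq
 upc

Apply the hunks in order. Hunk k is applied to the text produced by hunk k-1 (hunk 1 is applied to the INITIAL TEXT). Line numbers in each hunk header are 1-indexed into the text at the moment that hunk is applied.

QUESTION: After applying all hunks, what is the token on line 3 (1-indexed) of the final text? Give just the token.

Hunk 1: at line 1 remove [pnnjy,zjxa,wzlc] add [fwlia,vmzn,tdppe] -> 7 lines: kycq fwlia vmzn tdppe maszb ssh upc
Hunk 2: at line 3 remove [maszb] add [vbijw,dcjvf] -> 8 lines: kycq fwlia vmzn tdppe vbijw dcjvf ssh upc
Hunk 3: at line 1 remove [vmzn,tdppe,vbijw] add [yas] -> 6 lines: kycq fwlia yas dcjvf ssh upc
Hunk 4: at line 2 remove [yas] add [yqwb,xatze,fvfl] -> 8 lines: kycq fwlia yqwb xatze fvfl dcjvf ssh upc
Hunk 5: at line 6 remove [ssh] add [voyxq] -> 8 lines: kycq fwlia yqwb xatze fvfl dcjvf voyxq upc
Hunk 6: at line 1 remove [yqwb,xatze,fvfl] add [ekl] -> 6 lines: kycq fwlia ekl dcjvf voyxq upc
Hunk 7: at line 2 remove [dcjvf] add [urkle,osmce] -> 7 lines: kycq fwlia ekl urkle osmce voyxq upc
Final line 3: ekl

Answer: ekl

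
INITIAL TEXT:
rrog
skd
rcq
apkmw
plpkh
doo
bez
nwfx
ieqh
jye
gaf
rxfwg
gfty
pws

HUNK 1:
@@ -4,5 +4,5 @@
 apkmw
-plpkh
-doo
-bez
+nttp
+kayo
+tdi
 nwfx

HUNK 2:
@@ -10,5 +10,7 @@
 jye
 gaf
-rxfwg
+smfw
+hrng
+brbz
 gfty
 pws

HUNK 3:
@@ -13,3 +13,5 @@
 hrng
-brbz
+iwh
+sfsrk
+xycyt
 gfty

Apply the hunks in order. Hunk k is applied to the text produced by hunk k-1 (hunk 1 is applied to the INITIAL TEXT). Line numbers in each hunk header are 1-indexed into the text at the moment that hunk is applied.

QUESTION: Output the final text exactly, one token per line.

Answer: rrog
skd
rcq
apkmw
nttp
kayo
tdi
nwfx
ieqh
jye
gaf
smfw
hrng
iwh
sfsrk
xycyt
gfty
pws

Derivation:
Hunk 1: at line 4 remove [plpkh,doo,bez] add [nttp,kayo,tdi] -> 14 lines: rrog skd rcq apkmw nttp kayo tdi nwfx ieqh jye gaf rxfwg gfty pws
Hunk 2: at line 10 remove [rxfwg] add [smfw,hrng,brbz] -> 16 lines: rrog skd rcq apkmw nttp kayo tdi nwfx ieqh jye gaf smfw hrng brbz gfty pws
Hunk 3: at line 13 remove [brbz] add [iwh,sfsrk,xycyt] -> 18 lines: rrog skd rcq apkmw nttp kayo tdi nwfx ieqh jye gaf smfw hrng iwh sfsrk xycyt gfty pws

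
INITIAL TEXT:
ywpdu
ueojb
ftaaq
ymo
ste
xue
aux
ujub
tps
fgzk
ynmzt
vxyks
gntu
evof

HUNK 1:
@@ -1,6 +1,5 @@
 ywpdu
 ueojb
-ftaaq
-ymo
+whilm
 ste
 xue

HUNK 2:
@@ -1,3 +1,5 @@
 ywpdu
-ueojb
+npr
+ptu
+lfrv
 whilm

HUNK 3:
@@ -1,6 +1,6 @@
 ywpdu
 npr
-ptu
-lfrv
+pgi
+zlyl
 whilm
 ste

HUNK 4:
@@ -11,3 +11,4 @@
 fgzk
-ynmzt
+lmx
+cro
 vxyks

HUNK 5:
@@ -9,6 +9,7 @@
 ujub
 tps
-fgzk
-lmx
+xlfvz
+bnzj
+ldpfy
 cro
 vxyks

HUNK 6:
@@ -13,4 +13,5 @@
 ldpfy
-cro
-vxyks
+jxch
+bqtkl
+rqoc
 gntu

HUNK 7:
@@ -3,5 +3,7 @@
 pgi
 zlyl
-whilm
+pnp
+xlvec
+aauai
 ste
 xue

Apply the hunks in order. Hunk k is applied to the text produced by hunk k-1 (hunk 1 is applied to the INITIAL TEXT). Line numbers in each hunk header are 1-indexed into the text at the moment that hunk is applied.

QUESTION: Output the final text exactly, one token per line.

Answer: ywpdu
npr
pgi
zlyl
pnp
xlvec
aauai
ste
xue
aux
ujub
tps
xlfvz
bnzj
ldpfy
jxch
bqtkl
rqoc
gntu
evof

Derivation:
Hunk 1: at line 1 remove [ftaaq,ymo] add [whilm] -> 13 lines: ywpdu ueojb whilm ste xue aux ujub tps fgzk ynmzt vxyks gntu evof
Hunk 2: at line 1 remove [ueojb] add [npr,ptu,lfrv] -> 15 lines: ywpdu npr ptu lfrv whilm ste xue aux ujub tps fgzk ynmzt vxyks gntu evof
Hunk 3: at line 1 remove [ptu,lfrv] add [pgi,zlyl] -> 15 lines: ywpdu npr pgi zlyl whilm ste xue aux ujub tps fgzk ynmzt vxyks gntu evof
Hunk 4: at line 11 remove [ynmzt] add [lmx,cro] -> 16 lines: ywpdu npr pgi zlyl whilm ste xue aux ujub tps fgzk lmx cro vxyks gntu evof
Hunk 5: at line 9 remove [fgzk,lmx] add [xlfvz,bnzj,ldpfy] -> 17 lines: ywpdu npr pgi zlyl whilm ste xue aux ujub tps xlfvz bnzj ldpfy cro vxyks gntu evof
Hunk 6: at line 13 remove [cro,vxyks] add [jxch,bqtkl,rqoc] -> 18 lines: ywpdu npr pgi zlyl whilm ste xue aux ujub tps xlfvz bnzj ldpfy jxch bqtkl rqoc gntu evof
Hunk 7: at line 3 remove [whilm] add [pnp,xlvec,aauai] -> 20 lines: ywpdu npr pgi zlyl pnp xlvec aauai ste xue aux ujub tps xlfvz bnzj ldpfy jxch bqtkl rqoc gntu evof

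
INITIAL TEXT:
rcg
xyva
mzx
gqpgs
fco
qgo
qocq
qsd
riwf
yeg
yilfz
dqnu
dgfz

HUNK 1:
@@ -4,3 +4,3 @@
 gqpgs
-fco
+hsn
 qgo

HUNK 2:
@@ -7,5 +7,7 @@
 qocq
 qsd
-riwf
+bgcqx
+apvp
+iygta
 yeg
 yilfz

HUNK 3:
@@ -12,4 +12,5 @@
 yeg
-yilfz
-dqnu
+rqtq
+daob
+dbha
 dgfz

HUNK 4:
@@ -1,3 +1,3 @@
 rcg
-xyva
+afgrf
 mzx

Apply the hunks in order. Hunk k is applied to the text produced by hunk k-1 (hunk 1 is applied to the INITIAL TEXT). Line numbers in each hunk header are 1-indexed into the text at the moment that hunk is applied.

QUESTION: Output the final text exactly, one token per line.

Answer: rcg
afgrf
mzx
gqpgs
hsn
qgo
qocq
qsd
bgcqx
apvp
iygta
yeg
rqtq
daob
dbha
dgfz

Derivation:
Hunk 1: at line 4 remove [fco] add [hsn] -> 13 lines: rcg xyva mzx gqpgs hsn qgo qocq qsd riwf yeg yilfz dqnu dgfz
Hunk 2: at line 7 remove [riwf] add [bgcqx,apvp,iygta] -> 15 lines: rcg xyva mzx gqpgs hsn qgo qocq qsd bgcqx apvp iygta yeg yilfz dqnu dgfz
Hunk 3: at line 12 remove [yilfz,dqnu] add [rqtq,daob,dbha] -> 16 lines: rcg xyva mzx gqpgs hsn qgo qocq qsd bgcqx apvp iygta yeg rqtq daob dbha dgfz
Hunk 4: at line 1 remove [xyva] add [afgrf] -> 16 lines: rcg afgrf mzx gqpgs hsn qgo qocq qsd bgcqx apvp iygta yeg rqtq daob dbha dgfz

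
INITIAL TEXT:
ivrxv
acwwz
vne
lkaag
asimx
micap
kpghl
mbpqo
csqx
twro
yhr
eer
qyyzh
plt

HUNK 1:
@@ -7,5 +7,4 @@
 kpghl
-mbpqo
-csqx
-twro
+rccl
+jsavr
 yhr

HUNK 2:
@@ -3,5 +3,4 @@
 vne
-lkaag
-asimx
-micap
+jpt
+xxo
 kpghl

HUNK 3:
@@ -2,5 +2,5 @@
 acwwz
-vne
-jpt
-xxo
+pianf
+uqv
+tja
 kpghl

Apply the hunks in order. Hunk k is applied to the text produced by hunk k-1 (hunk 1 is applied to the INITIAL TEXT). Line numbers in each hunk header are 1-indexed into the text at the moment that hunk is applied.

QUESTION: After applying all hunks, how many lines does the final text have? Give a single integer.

Answer: 12

Derivation:
Hunk 1: at line 7 remove [mbpqo,csqx,twro] add [rccl,jsavr] -> 13 lines: ivrxv acwwz vne lkaag asimx micap kpghl rccl jsavr yhr eer qyyzh plt
Hunk 2: at line 3 remove [lkaag,asimx,micap] add [jpt,xxo] -> 12 lines: ivrxv acwwz vne jpt xxo kpghl rccl jsavr yhr eer qyyzh plt
Hunk 3: at line 2 remove [vne,jpt,xxo] add [pianf,uqv,tja] -> 12 lines: ivrxv acwwz pianf uqv tja kpghl rccl jsavr yhr eer qyyzh plt
Final line count: 12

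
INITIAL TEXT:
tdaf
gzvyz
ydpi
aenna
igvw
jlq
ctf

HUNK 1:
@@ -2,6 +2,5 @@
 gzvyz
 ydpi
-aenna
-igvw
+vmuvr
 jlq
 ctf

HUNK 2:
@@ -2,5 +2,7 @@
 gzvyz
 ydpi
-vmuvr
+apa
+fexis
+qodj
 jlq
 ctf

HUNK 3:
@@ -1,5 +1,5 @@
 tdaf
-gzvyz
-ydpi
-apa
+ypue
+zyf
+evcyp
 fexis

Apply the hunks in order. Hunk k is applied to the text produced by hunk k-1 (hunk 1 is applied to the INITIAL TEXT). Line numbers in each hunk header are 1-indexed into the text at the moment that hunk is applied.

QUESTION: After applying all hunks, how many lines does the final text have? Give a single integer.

Answer: 8

Derivation:
Hunk 1: at line 2 remove [aenna,igvw] add [vmuvr] -> 6 lines: tdaf gzvyz ydpi vmuvr jlq ctf
Hunk 2: at line 2 remove [vmuvr] add [apa,fexis,qodj] -> 8 lines: tdaf gzvyz ydpi apa fexis qodj jlq ctf
Hunk 3: at line 1 remove [gzvyz,ydpi,apa] add [ypue,zyf,evcyp] -> 8 lines: tdaf ypue zyf evcyp fexis qodj jlq ctf
Final line count: 8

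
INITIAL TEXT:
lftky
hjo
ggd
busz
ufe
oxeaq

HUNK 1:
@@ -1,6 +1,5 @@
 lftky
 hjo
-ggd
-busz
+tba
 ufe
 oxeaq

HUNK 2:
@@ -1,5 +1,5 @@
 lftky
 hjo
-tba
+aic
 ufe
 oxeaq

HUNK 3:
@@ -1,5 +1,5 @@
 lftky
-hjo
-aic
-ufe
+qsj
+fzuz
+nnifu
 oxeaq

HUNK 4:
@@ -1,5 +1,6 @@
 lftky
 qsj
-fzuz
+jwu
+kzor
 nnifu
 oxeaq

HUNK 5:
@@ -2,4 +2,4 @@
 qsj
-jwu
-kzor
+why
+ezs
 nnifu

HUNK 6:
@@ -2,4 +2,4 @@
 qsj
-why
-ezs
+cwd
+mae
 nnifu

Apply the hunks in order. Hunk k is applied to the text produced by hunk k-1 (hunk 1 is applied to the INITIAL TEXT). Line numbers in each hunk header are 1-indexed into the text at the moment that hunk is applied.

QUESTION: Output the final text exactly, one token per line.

Hunk 1: at line 1 remove [ggd,busz] add [tba] -> 5 lines: lftky hjo tba ufe oxeaq
Hunk 2: at line 1 remove [tba] add [aic] -> 5 lines: lftky hjo aic ufe oxeaq
Hunk 3: at line 1 remove [hjo,aic,ufe] add [qsj,fzuz,nnifu] -> 5 lines: lftky qsj fzuz nnifu oxeaq
Hunk 4: at line 1 remove [fzuz] add [jwu,kzor] -> 6 lines: lftky qsj jwu kzor nnifu oxeaq
Hunk 5: at line 2 remove [jwu,kzor] add [why,ezs] -> 6 lines: lftky qsj why ezs nnifu oxeaq
Hunk 6: at line 2 remove [why,ezs] add [cwd,mae] -> 6 lines: lftky qsj cwd mae nnifu oxeaq

Answer: lftky
qsj
cwd
mae
nnifu
oxeaq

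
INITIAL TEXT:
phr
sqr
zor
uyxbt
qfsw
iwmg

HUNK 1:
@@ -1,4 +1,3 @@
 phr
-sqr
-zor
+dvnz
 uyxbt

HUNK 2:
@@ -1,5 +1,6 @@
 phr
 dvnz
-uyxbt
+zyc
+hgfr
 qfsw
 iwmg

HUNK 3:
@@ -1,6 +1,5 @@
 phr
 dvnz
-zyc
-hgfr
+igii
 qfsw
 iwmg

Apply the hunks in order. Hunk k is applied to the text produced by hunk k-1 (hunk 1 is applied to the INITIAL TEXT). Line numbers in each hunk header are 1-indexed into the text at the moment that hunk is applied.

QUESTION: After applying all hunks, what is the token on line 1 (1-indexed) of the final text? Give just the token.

Answer: phr

Derivation:
Hunk 1: at line 1 remove [sqr,zor] add [dvnz] -> 5 lines: phr dvnz uyxbt qfsw iwmg
Hunk 2: at line 1 remove [uyxbt] add [zyc,hgfr] -> 6 lines: phr dvnz zyc hgfr qfsw iwmg
Hunk 3: at line 1 remove [zyc,hgfr] add [igii] -> 5 lines: phr dvnz igii qfsw iwmg
Final line 1: phr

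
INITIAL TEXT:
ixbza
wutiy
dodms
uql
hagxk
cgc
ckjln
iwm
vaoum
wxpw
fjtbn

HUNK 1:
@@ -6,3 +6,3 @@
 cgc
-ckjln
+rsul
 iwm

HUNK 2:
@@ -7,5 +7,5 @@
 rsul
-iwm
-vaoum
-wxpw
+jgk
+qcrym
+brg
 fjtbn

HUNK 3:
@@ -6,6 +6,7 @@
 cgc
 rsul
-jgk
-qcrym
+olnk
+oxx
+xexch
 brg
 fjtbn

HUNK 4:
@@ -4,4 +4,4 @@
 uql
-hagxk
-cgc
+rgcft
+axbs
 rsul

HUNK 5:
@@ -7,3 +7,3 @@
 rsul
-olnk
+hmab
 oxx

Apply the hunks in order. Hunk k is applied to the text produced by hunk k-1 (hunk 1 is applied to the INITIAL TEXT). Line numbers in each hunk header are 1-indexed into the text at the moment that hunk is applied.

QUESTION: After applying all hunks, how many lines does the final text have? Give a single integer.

Answer: 12

Derivation:
Hunk 1: at line 6 remove [ckjln] add [rsul] -> 11 lines: ixbza wutiy dodms uql hagxk cgc rsul iwm vaoum wxpw fjtbn
Hunk 2: at line 7 remove [iwm,vaoum,wxpw] add [jgk,qcrym,brg] -> 11 lines: ixbza wutiy dodms uql hagxk cgc rsul jgk qcrym brg fjtbn
Hunk 3: at line 6 remove [jgk,qcrym] add [olnk,oxx,xexch] -> 12 lines: ixbza wutiy dodms uql hagxk cgc rsul olnk oxx xexch brg fjtbn
Hunk 4: at line 4 remove [hagxk,cgc] add [rgcft,axbs] -> 12 lines: ixbza wutiy dodms uql rgcft axbs rsul olnk oxx xexch brg fjtbn
Hunk 5: at line 7 remove [olnk] add [hmab] -> 12 lines: ixbza wutiy dodms uql rgcft axbs rsul hmab oxx xexch brg fjtbn
Final line count: 12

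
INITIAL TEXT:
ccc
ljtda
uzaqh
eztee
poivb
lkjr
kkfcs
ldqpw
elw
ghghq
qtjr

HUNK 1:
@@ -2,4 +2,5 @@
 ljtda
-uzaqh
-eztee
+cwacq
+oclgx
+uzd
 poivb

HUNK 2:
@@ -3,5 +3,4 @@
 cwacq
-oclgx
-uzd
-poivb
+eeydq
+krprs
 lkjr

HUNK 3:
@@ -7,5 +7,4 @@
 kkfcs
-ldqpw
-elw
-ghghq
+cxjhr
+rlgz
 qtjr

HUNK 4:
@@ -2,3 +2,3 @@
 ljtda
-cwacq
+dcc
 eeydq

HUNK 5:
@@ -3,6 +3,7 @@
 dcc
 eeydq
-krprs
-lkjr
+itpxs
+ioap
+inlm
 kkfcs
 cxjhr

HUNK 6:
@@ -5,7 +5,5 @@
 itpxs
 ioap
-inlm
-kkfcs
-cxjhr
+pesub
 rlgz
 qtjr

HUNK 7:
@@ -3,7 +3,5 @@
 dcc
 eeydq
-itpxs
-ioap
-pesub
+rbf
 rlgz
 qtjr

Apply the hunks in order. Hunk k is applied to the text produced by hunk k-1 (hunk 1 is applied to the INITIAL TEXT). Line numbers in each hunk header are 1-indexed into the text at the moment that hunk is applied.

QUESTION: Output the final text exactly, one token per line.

Hunk 1: at line 2 remove [uzaqh,eztee] add [cwacq,oclgx,uzd] -> 12 lines: ccc ljtda cwacq oclgx uzd poivb lkjr kkfcs ldqpw elw ghghq qtjr
Hunk 2: at line 3 remove [oclgx,uzd,poivb] add [eeydq,krprs] -> 11 lines: ccc ljtda cwacq eeydq krprs lkjr kkfcs ldqpw elw ghghq qtjr
Hunk 3: at line 7 remove [ldqpw,elw,ghghq] add [cxjhr,rlgz] -> 10 lines: ccc ljtda cwacq eeydq krprs lkjr kkfcs cxjhr rlgz qtjr
Hunk 4: at line 2 remove [cwacq] add [dcc] -> 10 lines: ccc ljtda dcc eeydq krprs lkjr kkfcs cxjhr rlgz qtjr
Hunk 5: at line 3 remove [krprs,lkjr] add [itpxs,ioap,inlm] -> 11 lines: ccc ljtda dcc eeydq itpxs ioap inlm kkfcs cxjhr rlgz qtjr
Hunk 6: at line 5 remove [inlm,kkfcs,cxjhr] add [pesub] -> 9 lines: ccc ljtda dcc eeydq itpxs ioap pesub rlgz qtjr
Hunk 7: at line 3 remove [itpxs,ioap,pesub] add [rbf] -> 7 lines: ccc ljtda dcc eeydq rbf rlgz qtjr

Answer: ccc
ljtda
dcc
eeydq
rbf
rlgz
qtjr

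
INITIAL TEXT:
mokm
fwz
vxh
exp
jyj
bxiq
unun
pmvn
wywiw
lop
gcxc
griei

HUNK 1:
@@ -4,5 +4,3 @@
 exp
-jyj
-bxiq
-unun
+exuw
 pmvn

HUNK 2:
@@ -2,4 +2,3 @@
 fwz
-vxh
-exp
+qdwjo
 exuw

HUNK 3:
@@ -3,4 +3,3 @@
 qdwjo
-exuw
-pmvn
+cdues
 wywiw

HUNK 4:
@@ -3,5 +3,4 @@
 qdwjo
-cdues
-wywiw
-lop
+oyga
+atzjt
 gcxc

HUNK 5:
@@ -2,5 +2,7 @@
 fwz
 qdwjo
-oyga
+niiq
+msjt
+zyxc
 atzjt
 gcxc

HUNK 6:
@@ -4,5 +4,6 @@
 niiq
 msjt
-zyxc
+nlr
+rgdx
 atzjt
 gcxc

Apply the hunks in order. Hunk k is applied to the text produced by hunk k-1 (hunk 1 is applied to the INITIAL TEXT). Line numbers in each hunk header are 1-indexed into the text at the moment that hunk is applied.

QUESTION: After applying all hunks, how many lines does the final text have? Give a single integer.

Hunk 1: at line 4 remove [jyj,bxiq,unun] add [exuw] -> 10 lines: mokm fwz vxh exp exuw pmvn wywiw lop gcxc griei
Hunk 2: at line 2 remove [vxh,exp] add [qdwjo] -> 9 lines: mokm fwz qdwjo exuw pmvn wywiw lop gcxc griei
Hunk 3: at line 3 remove [exuw,pmvn] add [cdues] -> 8 lines: mokm fwz qdwjo cdues wywiw lop gcxc griei
Hunk 4: at line 3 remove [cdues,wywiw,lop] add [oyga,atzjt] -> 7 lines: mokm fwz qdwjo oyga atzjt gcxc griei
Hunk 5: at line 2 remove [oyga] add [niiq,msjt,zyxc] -> 9 lines: mokm fwz qdwjo niiq msjt zyxc atzjt gcxc griei
Hunk 6: at line 4 remove [zyxc] add [nlr,rgdx] -> 10 lines: mokm fwz qdwjo niiq msjt nlr rgdx atzjt gcxc griei
Final line count: 10

Answer: 10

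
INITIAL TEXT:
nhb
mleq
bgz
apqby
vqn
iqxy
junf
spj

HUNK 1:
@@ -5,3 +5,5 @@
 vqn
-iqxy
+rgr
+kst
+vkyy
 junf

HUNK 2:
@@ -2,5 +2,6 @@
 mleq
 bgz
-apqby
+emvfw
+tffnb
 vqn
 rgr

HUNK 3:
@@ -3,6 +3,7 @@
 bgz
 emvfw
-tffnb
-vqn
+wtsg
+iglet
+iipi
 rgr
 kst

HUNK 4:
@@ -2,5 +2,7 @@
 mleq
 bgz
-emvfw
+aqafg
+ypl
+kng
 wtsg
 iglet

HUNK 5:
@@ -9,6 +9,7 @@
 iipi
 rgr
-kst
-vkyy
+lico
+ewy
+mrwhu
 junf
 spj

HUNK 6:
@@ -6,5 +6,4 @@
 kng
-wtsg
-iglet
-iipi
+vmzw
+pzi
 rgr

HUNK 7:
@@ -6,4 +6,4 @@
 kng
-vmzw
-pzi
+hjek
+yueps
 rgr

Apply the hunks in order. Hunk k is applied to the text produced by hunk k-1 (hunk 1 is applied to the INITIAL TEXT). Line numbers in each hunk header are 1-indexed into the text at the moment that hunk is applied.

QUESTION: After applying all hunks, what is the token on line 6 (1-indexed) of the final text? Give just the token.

Hunk 1: at line 5 remove [iqxy] add [rgr,kst,vkyy] -> 10 lines: nhb mleq bgz apqby vqn rgr kst vkyy junf spj
Hunk 2: at line 2 remove [apqby] add [emvfw,tffnb] -> 11 lines: nhb mleq bgz emvfw tffnb vqn rgr kst vkyy junf spj
Hunk 3: at line 3 remove [tffnb,vqn] add [wtsg,iglet,iipi] -> 12 lines: nhb mleq bgz emvfw wtsg iglet iipi rgr kst vkyy junf spj
Hunk 4: at line 2 remove [emvfw] add [aqafg,ypl,kng] -> 14 lines: nhb mleq bgz aqafg ypl kng wtsg iglet iipi rgr kst vkyy junf spj
Hunk 5: at line 9 remove [kst,vkyy] add [lico,ewy,mrwhu] -> 15 lines: nhb mleq bgz aqafg ypl kng wtsg iglet iipi rgr lico ewy mrwhu junf spj
Hunk 6: at line 6 remove [wtsg,iglet,iipi] add [vmzw,pzi] -> 14 lines: nhb mleq bgz aqafg ypl kng vmzw pzi rgr lico ewy mrwhu junf spj
Hunk 7: at line 6 remove [vmzw,pzi] add [hjek,yueps] -> 14 lines: nhb mleq bgz aqafg ypl kng hjek yueps rgr lico ewy mrwhu junf spj
Final line 6: kng

Answer: kng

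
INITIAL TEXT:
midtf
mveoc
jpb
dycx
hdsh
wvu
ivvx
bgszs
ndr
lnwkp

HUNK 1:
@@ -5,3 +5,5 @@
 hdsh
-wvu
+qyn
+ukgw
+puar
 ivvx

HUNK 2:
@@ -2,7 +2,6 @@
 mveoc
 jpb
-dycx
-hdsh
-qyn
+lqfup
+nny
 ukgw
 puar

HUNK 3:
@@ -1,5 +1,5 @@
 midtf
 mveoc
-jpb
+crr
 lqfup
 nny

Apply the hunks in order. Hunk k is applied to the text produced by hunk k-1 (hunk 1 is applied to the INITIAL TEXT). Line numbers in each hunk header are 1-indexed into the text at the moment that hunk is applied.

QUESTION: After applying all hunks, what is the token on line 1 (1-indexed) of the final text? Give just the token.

Hunk 1: at line 5 remove [wvu] add [qyn,ukgw,puar] -> 12 lines: midtf mveoc jpb dycx hdsh qyn ukgw puar ivvx bgszs ndr lnwkp
Hunk 2: at line 2 remove [dycx,hdsh,qyn] add [lqfup,nny] -> 11 lines: midtf mveoc jpb lqfup nny ukgw puar ivvx bgszs ndr lnwkp
Hunk 3: at line 1 remove [jpb] add [crr] -> 11 lines: midtf mveoc crr lqfup nny ukgw puar ivvx bgszs ndr lnwkp
Final line 1: midtf

Answer: midtf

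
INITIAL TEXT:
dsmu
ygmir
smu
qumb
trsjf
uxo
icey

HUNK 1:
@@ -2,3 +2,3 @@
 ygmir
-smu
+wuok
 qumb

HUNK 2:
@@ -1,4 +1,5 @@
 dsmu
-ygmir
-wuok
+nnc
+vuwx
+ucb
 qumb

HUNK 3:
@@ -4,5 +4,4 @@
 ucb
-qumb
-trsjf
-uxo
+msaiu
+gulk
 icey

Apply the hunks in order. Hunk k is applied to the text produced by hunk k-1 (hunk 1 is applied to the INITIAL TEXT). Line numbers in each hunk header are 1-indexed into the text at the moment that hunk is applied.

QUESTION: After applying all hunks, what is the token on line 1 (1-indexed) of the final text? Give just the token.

Hunk 1: at line 2 remove [smu] add [wuok] -> 7 lines: dsmu ygmir wuok qumb trsjf uxo icey
Hunk 2: at line 1 remove [ygmir,wuok] add [nnc,vuwx,ucb] -> 8 lines: dsmu nnc vuwx ucb qumb trsjf uxo icey
Hunk 3: at line 4 remove [qumb,trsjf,uxo] add [msaiu,gulk] -> 7 lines: dsmu nnc vuwx ucb msaiu gulk icey
Final line 1: dsmu

Answer: dsmu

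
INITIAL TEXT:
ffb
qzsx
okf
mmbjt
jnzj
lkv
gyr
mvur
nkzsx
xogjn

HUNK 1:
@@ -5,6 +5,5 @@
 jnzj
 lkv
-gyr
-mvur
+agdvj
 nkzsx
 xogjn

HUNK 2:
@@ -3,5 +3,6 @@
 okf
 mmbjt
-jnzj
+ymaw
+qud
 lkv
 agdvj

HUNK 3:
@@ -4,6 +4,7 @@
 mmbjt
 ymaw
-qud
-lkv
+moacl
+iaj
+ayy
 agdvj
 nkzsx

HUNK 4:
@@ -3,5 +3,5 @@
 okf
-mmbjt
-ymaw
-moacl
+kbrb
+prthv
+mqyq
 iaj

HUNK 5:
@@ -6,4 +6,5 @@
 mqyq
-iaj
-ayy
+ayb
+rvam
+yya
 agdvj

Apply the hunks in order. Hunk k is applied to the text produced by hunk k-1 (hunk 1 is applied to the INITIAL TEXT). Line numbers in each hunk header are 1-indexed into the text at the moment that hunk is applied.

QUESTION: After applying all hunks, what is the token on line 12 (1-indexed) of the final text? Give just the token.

Hunk 1: at line 5 remove [gyr,mvur] add [agdvj] -> 9 lines: ffb qzsx okf mmbjt jnzj lkv agdvj nkzsx xogjn
Hunk 2: at line 3 remove [jnzj] add [ymaw,qud] -> 10 lines: ffb qzsx okf mmbjt ymaw qud lkv agdvj nkzsx xogjn
Hunk 3: at line 4 remove [qud,lkv] add [moacl,iaj,ayy] -> 11 lines: ffb qzsx okf mmbjt ymaw moacl iaj ayy agdvj nkzsx xogjn
Hunk 4: at line 3 remove [mmbjt,ymaw,moacl] add [kbrb,prthv,mqyq] -> 11 lines: ffb qzsx okf kbrb prthv mqyq iaj ayy agdvj nkzsx xogjn
Hunk 5: at line 6 remove [iaj,ayy] add [ayb,rvam,yya] -> 12 lines: ffb qzsx okf kbrb prthv mqyq ayb rvam yya agdvj nkzsx xogjn
Final line 12: xogjn

Answer: xogjn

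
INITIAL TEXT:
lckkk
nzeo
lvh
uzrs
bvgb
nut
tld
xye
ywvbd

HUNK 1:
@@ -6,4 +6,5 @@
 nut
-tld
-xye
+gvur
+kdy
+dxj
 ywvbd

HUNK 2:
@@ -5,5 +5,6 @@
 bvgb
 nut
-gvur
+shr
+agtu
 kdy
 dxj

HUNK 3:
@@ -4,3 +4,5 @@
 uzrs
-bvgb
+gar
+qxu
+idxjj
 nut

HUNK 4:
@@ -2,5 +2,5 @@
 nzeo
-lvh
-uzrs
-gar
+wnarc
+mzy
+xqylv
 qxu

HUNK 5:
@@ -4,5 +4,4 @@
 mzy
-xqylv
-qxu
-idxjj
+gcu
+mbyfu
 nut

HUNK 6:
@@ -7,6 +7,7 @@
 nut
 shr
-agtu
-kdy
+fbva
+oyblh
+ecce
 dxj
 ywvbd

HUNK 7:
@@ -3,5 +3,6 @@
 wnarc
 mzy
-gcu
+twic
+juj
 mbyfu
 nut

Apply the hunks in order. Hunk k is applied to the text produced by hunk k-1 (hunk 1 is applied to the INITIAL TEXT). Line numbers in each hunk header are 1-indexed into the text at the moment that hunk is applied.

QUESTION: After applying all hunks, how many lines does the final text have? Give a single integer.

Answer: 14

Derivation:
Hunk 1: at line 6 remove [tld,xye] add [gvur,kdy,dxj] -> 10 lines: lckkk nzeo lvh uzrs bvgb nut gvur kdy dxj ywvbd
Hunk 2: at line 5 remove [gvur] add [shr,agtu] -> 11 lines: lckkk nzeo lvh uzrs bvgb nut shr agtu kdy dxj ywvbd
Hunk 3: at line 4 remove [bvgb] add [gar,qxu,idxjj] -> 13 lines: lckkk nzeo lvh uzrs gar qxu idxjj nut shr agtu kdy dxj ywvbd
Hunk 4: at line 2 remove [lvh,uzrs,gar] add [wnarc,mzy,xqylv] -> 13 lines: lckkk nzeo wnarc mzy xqylv qxu idxjj nut shr agtu kdy dxj ywvbd
Hunk 5: at line 4 remove [xqylv,qxu,idxjj] add [gcu,mbyfu] -> 12 lines: lckkk nzeo wnarc mzy gcu mbyfu nut shr agtu kdy dxj ywvbd
Hunk 6: at line 7 remove [agtu,kdy] add [fbva,oyblh,ecce] -> 13 lines: lckkk nzeo wnarc mzy gcu mbyfu nut shr fbva oyblh ecce dxj ywvbd
Hunk 7: at line 3 remove [gcu] add [twic,juj] -> 14 lines: lckkk nzeo wnarc mzy twic juj mbyfu nut shr fbva oyblh ecce dxj ywvbd
Final line count: 14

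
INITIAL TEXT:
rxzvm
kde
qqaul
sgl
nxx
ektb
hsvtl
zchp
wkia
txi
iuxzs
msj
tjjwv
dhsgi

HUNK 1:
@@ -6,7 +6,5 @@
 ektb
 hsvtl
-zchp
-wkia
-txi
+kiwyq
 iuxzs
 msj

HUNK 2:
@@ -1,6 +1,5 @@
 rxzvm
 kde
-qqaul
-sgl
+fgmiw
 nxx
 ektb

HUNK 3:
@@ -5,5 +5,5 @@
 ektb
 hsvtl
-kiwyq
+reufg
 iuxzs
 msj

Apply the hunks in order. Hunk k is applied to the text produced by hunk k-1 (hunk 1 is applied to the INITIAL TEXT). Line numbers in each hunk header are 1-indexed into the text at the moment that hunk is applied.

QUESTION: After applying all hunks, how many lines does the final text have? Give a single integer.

Hunk 1: at line 6 remove [zchp,wkia,txi] add [kiwyq] -> 12 lines: rxzvm kde qqaul sgl nxx ektb hsvtl kiwyq iuxzs msj tjjwv dhsgi
Hunk 2: at line 1 remove [qqaul,sgl] add [fgmiw] -> 11 lines: rxzvm kde fgmiw nxx ektb hsvtl kiwyq iuxzs msj tjjwv dhsgi
Hunk 3: at line 5 remove [kiwyq] add [reufg] -> 11 lines: rxzvm kde fgmiw nxx ektb hsvtl reufg iuxzs msj tjjwv dhsgi
Final line count: 11

Answer: 11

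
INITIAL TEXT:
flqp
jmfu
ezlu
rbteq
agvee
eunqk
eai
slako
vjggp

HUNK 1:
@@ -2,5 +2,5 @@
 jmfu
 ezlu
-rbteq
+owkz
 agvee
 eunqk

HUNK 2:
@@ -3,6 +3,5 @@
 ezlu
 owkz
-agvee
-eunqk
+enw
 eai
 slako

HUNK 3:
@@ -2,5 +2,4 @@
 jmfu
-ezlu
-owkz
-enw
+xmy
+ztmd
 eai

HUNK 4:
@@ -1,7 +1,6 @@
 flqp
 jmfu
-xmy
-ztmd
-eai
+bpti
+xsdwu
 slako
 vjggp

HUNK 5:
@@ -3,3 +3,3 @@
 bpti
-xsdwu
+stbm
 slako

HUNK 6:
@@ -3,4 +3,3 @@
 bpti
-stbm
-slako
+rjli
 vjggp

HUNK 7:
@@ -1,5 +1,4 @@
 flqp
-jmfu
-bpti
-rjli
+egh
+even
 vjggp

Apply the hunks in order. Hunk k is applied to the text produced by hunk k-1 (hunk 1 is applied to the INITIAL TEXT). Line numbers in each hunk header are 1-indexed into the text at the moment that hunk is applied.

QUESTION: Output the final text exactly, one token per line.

Answer: flqp
egh
even
vjggp

Derivation:
Hunk 1: at line 2 remove [rbteq] add [owkz] -> 9 lines: flqp jmfu ezlu owkz agvee eunqk eai slako vjggp
Hunk 2: at line 3 remove [agvee,eunqk] add [enw] -> 8 lines: flqp jmfu ezlu owkz enw eai slako vjggp
Hunk 3: at line 2 remove [ezlu,owkz,enw] add [xmy,ztmd] -> 7 lines: flqp jmfu xmy ztmd eai slako vjggp
Hunk 4: at line 1 remove [xmy,ztmd,eai] add [bpti,xsdwu] -> 6 lines: flqp jmfu bpti xsdwu slako vjggp
Hunk 5: at line 3 remove [xsdwu] add [stbm] -> 6 lines: flqp jmfu bpti stbm slako vjggp
Hunk 6: at line 3 remove [stbm,slako] add [rjli] -> 5 lines: flqp jmfu bpti rjli vjggp
Hunk 7: at line 1 remove [jmfu,bpti,rjli] add [egh,even] -> 4 lines: flqp egh even vjggp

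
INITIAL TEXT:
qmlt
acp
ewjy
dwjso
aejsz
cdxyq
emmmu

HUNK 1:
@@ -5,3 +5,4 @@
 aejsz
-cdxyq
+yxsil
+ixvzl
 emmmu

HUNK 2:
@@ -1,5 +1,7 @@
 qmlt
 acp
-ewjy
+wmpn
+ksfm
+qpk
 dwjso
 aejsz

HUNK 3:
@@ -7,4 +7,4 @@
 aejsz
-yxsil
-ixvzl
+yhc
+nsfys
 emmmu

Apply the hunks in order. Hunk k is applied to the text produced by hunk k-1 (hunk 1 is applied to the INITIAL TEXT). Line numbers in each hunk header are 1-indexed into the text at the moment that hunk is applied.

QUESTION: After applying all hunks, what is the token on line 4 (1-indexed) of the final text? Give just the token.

Answer: ksfm

Derivation:
Hunk 1: at line 5 remove [cdxyq] add [yxsil,ixvzl] -> 8 lines: qmlt acp ewjy dwjso aejsz yxsil ixvzl emmmu
Hunk 2: at line 1 remove [ewjy] add [wmpn,ksfm,qpk] -> 10 lines: qmlt acp wmpn ksfm qpk dwjso aejsz yxsil ixvzl emmmu
Hunk 3: at line 7 remove [yxsil,ixvzl] add [yhc,nsfys] -> 10 lines: qmlt acp wmpn ksfm qpk dwjso aejsz yhc nsfys emmmu
Final line 4: ksfm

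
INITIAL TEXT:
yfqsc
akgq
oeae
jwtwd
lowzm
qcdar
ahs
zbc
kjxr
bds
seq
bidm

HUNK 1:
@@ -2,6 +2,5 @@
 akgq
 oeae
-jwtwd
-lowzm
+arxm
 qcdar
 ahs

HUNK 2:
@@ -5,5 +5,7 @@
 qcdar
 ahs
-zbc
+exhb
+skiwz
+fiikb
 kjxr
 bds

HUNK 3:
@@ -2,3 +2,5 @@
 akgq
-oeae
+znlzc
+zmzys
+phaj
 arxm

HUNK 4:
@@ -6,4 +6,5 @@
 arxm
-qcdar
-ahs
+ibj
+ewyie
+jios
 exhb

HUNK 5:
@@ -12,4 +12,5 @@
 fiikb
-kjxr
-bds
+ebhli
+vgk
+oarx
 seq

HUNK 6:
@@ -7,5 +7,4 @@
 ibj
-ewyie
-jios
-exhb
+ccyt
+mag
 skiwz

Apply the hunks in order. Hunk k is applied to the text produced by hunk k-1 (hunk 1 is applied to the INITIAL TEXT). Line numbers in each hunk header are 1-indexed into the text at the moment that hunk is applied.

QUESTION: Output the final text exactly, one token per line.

Hunk 1: at line 2 remove [jwtwd,lowzm] add [arxm] -> 11 lines: yfqsc akgq oeae arxm qcdar ahs zbc kjxr bds seq bidm
Hunk 2: at line 5 remove [zbc] add [exhb,skiwz,fiikb] -> 13 lines: yfqsc akgq oeae arxm qcdar ahs exhb skiwz fiikb kjxr bds seq bidm
Hunk 3: at line 2 remove [oeae] add [znlzc,zmzys,phaj] -> 15 lines: yfqsc akgq znlzc zmzys phaj arxm qcdar ahs exhb skiwz fiikb kjxr bds seq bidm
Hunk 4: at line 6 remove [qcdar,ahs] add [ibj,ewyie,jios] -> 16 lines: yfqsc akgq znlzc zmzys phaj arxm ibj ewyie jios exhb skiwz fiikb kjxr bds seq bidm
Hunk 5: at line 12 remove [kjxr,bds] add [ebhli,vgk,oarx] -> 17 lines: yfqsc akgq znlzc zmzys phaj arxm ibj ewyie jios exhb skiwz fiikb ebhli vgk oarx seq bidm
Hunk 6: at line 7 remove [ewyie,jios,exhb] add [ccyt,mag] -> 16 lines: yfqsc akgq znlzc zmzys phaj arxm ibj ccyt mag skiwz fiikb ebhli vgk oarx seq bidm

Answer: yfqsc
akgq
znlzc
zmzys
phaj
arxm
ibj
ccyt
mag
skiwz
fiikb
ebhli
vgk
oarx
seq
bidm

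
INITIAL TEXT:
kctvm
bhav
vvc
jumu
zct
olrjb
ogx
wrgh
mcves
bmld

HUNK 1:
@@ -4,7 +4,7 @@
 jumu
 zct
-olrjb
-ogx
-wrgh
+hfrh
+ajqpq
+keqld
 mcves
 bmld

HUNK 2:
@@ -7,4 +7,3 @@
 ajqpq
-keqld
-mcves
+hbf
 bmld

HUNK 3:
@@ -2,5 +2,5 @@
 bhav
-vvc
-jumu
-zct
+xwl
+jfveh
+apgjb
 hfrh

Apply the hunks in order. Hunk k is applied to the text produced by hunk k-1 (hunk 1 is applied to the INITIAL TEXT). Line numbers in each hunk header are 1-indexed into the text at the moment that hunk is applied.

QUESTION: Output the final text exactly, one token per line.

Hunk 1: at line 4 remove [olrjb,ogx,wrgh] add [hfrh,ajqpq,keqld] -> 10 lines: kctvm bhav vvc jumu zct hfrh ajqpq keqld mcves bmld
Hunk 2: at line 7 remove [keqld,mcves] add [hbf] -> 9 lines: kctvm bhav vvc jumu zct hfrh ajqpq hbf bmld
Hunk 3: at line 2 remove [vvc,jumu,zct] add [xwl,jfveh,apgjb] -> 9 lines: kctvm bhav xwl jfveh apgjb hfrh ajqpq hbf bmld

Answer: kctvm
bhav
xwl
jfveh
apgjb
hfrh
ajqpq
hbf
bmld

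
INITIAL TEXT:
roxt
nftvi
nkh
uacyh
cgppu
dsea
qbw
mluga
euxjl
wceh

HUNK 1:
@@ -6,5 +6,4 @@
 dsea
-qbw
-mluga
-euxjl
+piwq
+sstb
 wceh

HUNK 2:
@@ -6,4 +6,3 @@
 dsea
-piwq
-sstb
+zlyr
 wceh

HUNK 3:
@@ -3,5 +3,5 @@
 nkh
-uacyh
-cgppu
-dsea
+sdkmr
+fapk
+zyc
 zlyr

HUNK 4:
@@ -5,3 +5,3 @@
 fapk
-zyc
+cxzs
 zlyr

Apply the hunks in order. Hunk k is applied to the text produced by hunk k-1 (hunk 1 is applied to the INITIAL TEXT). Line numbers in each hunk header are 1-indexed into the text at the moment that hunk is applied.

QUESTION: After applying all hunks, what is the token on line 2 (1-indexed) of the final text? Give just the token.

Answer: nftvi

Derivation:
Hunk 1: at line 6 remove [qbw,mluga,euxjl] add [piwq,sstb] -> 9 lines: roxt nftvi nkh uacyh cgppu dsea piwq sstb wceh
Hunk 2: at line 6 remove [piwq,sstb] add [zlyr] -> 8 lines: roxt nftvi nkh uacyh cgppu dsea zlyr wceh
Hunk 3: at line 3 remove [uacyh,cgppu,dsea] add [sdkmr,fapk,zyc] -> 8 lines: roxt nftvi nkh sdkmr fapk zyc zlyr wceh
Hunk 4: at line 5 remove [zyc] add [cxzs] -> 8 lines: roxt nftvi nkh sdkmr fapk cxzs zlyr wceh
Final line 2: nftvi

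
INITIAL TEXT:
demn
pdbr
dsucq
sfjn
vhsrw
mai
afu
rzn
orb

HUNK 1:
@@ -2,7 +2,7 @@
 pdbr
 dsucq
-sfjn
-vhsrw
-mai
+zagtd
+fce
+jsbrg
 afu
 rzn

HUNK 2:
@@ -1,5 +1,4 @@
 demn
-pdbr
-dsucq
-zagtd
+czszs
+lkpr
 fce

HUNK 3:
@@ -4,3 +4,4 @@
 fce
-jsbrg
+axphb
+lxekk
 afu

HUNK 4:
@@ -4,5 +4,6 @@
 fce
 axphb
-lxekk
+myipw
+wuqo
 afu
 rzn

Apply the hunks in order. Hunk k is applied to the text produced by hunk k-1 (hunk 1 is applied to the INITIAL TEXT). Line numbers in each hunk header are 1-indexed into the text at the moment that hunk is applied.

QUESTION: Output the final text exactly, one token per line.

Answer: demn
czszs
lkpr
fce
axphb
myipw
wuqo
afu
rzn
orb

Derivation:
Hunk 1: at line 2 remove [sfjn,vhsrw,mai] add [zagtd,fce,jsbrg] -> 9 lines: demn pdbr dsucq zagtd fce jsbrg afu rzn orb
Hunk 2: at line 1 remove [pdbr,dsucq,zagtd] add [czszs,lkpr] -> 8 lines: demn czszs lkpr fce jsbrg afu rzn orb
Hunk 3: at line 4 remove [jsbrg] add [axphb,lxekk] -> 9 lines: demn czszs lkpr fce axphb lxekk afu rzn orb
Hunk 4: at line 4 remove [lxekk] add [myipw,wuqo] -> 10 lines: demn czszs lkpr fce axphb myipw wuqo afu rzn orb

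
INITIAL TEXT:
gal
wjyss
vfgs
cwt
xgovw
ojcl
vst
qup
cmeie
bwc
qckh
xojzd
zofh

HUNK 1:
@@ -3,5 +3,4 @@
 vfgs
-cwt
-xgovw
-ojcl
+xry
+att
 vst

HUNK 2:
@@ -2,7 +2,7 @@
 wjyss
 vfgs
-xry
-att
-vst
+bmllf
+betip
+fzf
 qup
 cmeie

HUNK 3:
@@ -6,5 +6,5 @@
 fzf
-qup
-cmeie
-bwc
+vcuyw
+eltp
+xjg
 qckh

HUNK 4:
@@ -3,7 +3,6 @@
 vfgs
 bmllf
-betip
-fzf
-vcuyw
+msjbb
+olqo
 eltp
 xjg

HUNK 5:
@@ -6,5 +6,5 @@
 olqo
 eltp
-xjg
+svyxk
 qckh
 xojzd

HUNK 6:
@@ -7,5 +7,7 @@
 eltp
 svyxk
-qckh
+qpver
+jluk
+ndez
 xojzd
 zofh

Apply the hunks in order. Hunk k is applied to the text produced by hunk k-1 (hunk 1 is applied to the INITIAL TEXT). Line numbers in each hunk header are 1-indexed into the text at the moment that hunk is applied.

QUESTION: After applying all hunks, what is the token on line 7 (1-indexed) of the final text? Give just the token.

Answer: eltp

Derivation:
Hunk 1: at line 3 remove [cwt,xgovw,ojcl] add [xry,att] -> 12 lines: gal wjyss vfgs xry att vst qup cmeie bwc qckh xojzd zofh
Hunk 2: at line 2 remove [xry,att,vst] add [bmllf,betip,fzf] -> 12 lines: gal wjyss vfgs bmllf betip fzf qup cmeie bwc qckh xojzd zofh
Hunk 3: at line 6 remove [qup,cmeie,bwc] add [vcuyw,eltp,xjg] -> 12 lines: gal wjyss vfgs bmllf betip fzf vcuyw eltp xjg qckh xojzd zofh
Hunk 4: at line 3 remove [betip,fzf,vcuyw] add [msjbb,olqo] -> 11 lines: gal wjyss vfgs bmllf msjbb olqo eltp xjg qckh xojzd zofh
Hunk 5: at line 6 remove [xjg] add [svyxk] -> 11 lines: gal wjyss vfgs bmllf msjbb olqo eltp svyxk qckh xojzd zofh
Hunk 6: at line 7 remove [qckh] add [qpver,jluk,ndez] -> 13 lines: gal wjyss vfgs bmllf msjbb olqo eltp svyxk qpver jluk ndez xojzd zofh
Final line 7: eltp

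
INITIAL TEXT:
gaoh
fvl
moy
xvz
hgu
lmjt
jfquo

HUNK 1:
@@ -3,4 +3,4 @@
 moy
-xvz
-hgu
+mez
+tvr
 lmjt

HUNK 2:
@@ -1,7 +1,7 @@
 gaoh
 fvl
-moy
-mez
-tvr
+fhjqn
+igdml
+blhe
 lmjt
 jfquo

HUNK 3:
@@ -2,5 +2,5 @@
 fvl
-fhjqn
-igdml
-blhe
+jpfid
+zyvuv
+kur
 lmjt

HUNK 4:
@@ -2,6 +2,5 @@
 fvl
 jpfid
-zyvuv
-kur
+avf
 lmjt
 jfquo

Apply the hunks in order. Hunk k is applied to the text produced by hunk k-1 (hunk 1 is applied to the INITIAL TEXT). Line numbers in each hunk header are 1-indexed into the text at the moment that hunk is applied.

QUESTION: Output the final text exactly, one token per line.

Answer: gaoh
fvl
jpfid
avf
lmjt
jfquo

Derivation:
Hunk 1: at line 3 remove [xvz,hgu] add [mez,tvr] -> 7 lines: gaoh fvl moy mez tvr lmjt jfquo
Hunk 2: at line 1 remove [moy,mez,tvr] add [fhjqn,igdml,blhe] -> 7 lines: gaoh fvl fhjqn igdml blhe lmjt jfquo
Hunk 3: at line 2 remove [fhjqn,igdml,blhe] add [jpfid,zyvuv,kur] -> 7 lines: gaoh fvl jpfid zyvuv kur lmjt jfquo
Hunk 4: at line 2 remove [zyvuv,kur] add [avf] -> 6 lines: gaoh fvl jpfid avf lmjt jfquo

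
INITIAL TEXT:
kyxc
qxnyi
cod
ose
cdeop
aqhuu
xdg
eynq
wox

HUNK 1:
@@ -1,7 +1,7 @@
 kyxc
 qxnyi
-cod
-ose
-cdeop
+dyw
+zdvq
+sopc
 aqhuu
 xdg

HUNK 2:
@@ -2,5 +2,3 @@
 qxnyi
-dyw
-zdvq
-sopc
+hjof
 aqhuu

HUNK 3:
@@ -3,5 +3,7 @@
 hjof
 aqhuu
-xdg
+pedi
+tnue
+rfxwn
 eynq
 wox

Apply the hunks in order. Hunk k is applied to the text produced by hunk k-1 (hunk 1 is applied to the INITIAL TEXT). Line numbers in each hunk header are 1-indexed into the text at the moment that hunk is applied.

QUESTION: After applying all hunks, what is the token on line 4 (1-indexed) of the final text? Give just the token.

Answer: aqhuu

Derivation:
Hunk 1: at line 1 remove [cod,ose,cdeop] add [dyw,zdvq,sopc] -> 9 lines: kyxc qxnyi dyw zdvq sopc aqhuu xdg eynq wox
Hunk 2: at line 2 remove [dyw,zdvq,sopc] add [hjof] -> 7 lines: kyxc qxnyi hjof aqhuu xdg eynq wox
Hunk 3: at line 3 remove [xdg] add [pedi,tnue,rfxwn] -> 9 lines: kyxc qxnyi hjof aqhuu pedi tnue rfxwn eynq wox
Final line 4: aqhuu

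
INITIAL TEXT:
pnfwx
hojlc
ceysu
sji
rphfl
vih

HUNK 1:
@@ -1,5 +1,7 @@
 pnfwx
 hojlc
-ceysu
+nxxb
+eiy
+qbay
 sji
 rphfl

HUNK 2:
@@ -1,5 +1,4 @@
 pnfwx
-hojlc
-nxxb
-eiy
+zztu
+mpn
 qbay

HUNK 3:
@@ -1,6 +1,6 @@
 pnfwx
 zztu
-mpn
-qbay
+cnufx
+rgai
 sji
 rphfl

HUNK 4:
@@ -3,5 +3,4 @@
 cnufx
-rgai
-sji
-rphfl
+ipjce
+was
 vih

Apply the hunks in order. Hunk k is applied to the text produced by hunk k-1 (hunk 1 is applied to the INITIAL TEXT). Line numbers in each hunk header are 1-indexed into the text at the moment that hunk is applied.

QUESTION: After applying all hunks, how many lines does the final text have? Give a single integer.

Answer: 6

Derivation:
Hunk 1: at line 1 remove [ceysu] add [nxxb,eiy,qbay] -> 8 lines: pnfwx hojlc nxxb eiy qbay sji rphfl vih
Hunk 2: at line 1 remove [hojlc,nxxb,eiy] add [zztu,mpn] -> 7 lines: pnfwx zztu mpn qbay sji rphfl vih
Hunk 3: at line 1 remove [mpn,qbay] add [cnufx,rgai] -> 7 lines: pnfwx zztu cnufx rgai sji rphfl vih
Hunk 4: at line 3 remove [rgai,sji,rphfl] add [ipjce,was] -> 6 lines: pnfwx zztu cnufx ipjce was vih
Final line count: 6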